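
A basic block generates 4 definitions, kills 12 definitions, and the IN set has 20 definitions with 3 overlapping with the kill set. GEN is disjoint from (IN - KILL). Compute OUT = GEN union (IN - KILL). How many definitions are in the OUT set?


IN - KILL: 20 - 3 = 17 surviving definitions
OUT = GEN + surviving = 4 + 17 = 21

21


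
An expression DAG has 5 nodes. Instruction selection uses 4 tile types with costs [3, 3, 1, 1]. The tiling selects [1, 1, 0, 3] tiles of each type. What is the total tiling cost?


Total cost = sum(count_i * cost_i)
= 1*3 + 1*3 + 0*1 + 3*1
= 9

9


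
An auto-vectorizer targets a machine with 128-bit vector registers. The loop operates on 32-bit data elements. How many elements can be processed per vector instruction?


Width = SIMD bits / data type bits
= 128 / 32 = 4

4


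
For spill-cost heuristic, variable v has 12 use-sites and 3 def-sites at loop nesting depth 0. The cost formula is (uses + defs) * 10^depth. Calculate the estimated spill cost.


uses + defs = 12 + 3 = 15
10^0 = 1
Spill cost = 15 * 1 = 15

15


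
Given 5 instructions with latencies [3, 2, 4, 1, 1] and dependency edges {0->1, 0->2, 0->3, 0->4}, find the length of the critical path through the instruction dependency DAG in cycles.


Compute longest path through dependency graph: dist(Ik) = max over predecessors of dist + latency(Ik).
dist(I0) = latency 3 = 3
dist(I1) = dist(I0) + 2 = 3 + 2 = 5
dist(I2) = dist(I0) + 4 = 3 + 4 = 7
dist(I3) = dist(I0) + 1 = 3 + 1 = 4
dist(I4) = dist(I0) + 1 = 3 + 1 = 4
Critical path = max dist = 7

7


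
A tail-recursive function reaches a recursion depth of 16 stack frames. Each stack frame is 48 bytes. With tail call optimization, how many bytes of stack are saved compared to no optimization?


Without TCO: 16 * 48 = 768 bytes
With TCO: reuse 1 frame = 48 bytes
Savings = 768 - 48 = 720

720


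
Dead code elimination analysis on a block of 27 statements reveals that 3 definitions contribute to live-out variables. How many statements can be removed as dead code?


Dead code = total statements - live definitions
= 27 - 3 = 24

24


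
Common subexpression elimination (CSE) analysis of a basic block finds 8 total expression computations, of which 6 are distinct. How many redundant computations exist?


CSE count = total expressions - unique expressions
= 8 - 6 = 2

2


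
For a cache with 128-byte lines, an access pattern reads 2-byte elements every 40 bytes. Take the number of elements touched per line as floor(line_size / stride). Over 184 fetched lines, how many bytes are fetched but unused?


Elements per line = floor(128 / 40) = 3
Bytes used per line = 3 * 2 = 6
Wasted per line = 128 - 6 = 122
Total wasted = 122 * 184 = 22448

22448


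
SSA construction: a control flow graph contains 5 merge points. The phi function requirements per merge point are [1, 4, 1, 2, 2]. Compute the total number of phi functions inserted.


Total phi functions = sum of phi functions at each join node
= 1 + 4 + 1 + 2 + 2 = 10

10


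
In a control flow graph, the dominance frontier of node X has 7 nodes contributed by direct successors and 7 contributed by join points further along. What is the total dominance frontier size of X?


DF(X) = direct successor contributions + join point contributions
= 7 + 7 = 14

14


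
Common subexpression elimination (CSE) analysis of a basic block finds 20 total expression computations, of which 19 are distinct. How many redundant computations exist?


CSE count = total expressions - unique expressions
= 20 - 19 = 1

1


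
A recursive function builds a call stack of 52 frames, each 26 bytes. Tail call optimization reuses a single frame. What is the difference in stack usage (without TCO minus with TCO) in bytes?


Without TCO: 52 * 26 = 1352 bytes
With TCO: reuse 1 frame = 26 bytes
Savings = 1352 - 26 = 1326

1326


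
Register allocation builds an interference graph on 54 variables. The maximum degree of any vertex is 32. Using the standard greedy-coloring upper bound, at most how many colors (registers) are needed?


Greedy coloring never needs more than (max_degree + 1) colors: when coloring a vertex, at most max_degree neighbors are already colored.
Upper bound = 32 + 1 = 33

33


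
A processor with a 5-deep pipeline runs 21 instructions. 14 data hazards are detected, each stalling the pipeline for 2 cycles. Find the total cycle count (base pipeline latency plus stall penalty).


Base cycles = 5 + 21 - 1 = 25
Total stalls = 14 * 2 = 28
Total = 25 + 28 = 53

53


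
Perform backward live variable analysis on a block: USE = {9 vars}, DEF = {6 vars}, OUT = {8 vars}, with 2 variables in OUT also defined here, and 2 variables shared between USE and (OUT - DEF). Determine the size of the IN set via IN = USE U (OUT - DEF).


OUT - DEF: 8 - 2 = 6
|IN| = |USE| + |OUT - DEF| - |USE ∩ (OUT - DEF)| = 9 + 6 - 2 = 13

13


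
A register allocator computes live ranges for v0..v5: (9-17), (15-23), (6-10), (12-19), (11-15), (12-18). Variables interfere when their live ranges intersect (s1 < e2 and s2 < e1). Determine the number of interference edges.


Check all pairs for overlapping intervals.
Two intervals (s1,e1) and (s2,e2) overlap if s1 < e2 and s2 < e1.
v0 (9-17) vs v1..v5: overlaps v1, v2, v3, v4, v5 -> 5
v1 (15-23) vs v2..v5: overlaps v3, v5 -> 2
v2 (6-10) vs v3..v5: overlaps none -> 0
v3 (12-19) vs v4..v5: overlaps v4, v5 -> 2
v4 (11-15) vs v5: overlaps v5 -> 1
Total overlapping pairs = 5 + 2 + 0 + 2 + 1 = 10

10


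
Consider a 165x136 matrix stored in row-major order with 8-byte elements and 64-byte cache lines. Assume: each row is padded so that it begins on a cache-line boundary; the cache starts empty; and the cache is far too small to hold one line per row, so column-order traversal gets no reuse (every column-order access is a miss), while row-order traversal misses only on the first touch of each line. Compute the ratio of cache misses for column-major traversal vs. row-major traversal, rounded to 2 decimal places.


Each row occupies 136 * 8 = 1088 bytes and starts on a line boundary, so it spans ceil(1088 / 64) = 17 cache lines.
Row-major traversal misses (one per line touched): 165 * ceil(136 * 8 / 64) = 2805
Column-major traversal misses (no reuse, every access misses): 165 * 136 = 22440
Ratio = 22440 / 2805 = 8.0

8.0


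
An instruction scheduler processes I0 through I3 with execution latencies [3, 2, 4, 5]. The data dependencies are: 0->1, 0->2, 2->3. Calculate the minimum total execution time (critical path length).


Compute longest path through dependency graph: dist(Ik) = max over predecessors of dist + latency(Ik).
dist(I0) = latency 3 = 3
dist(I1) = dist(I0) + 2 = 3 + 2 = 5
dist(I2) = dist(I0) + 4 = 3 + 4 = 7
dist(I3) = dist(I2) + 5 = 7 + 5 = 12
Critical path = max dist = 12

12


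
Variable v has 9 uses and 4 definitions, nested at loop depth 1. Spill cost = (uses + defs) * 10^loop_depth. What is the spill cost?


uses + defs = 9 + 4 = 13
10^1 = 10
Spill cost = 13 * 10 = 130

130


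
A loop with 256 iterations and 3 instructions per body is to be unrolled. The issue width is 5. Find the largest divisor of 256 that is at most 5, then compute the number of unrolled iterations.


Largest divisor of 256 <= 5 is 4
New iterations = 256 / 4 = 64

64


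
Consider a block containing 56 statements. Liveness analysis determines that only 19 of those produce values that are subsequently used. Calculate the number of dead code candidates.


Dead code = total statements - live definitions
= 56 - 19 = 37

37


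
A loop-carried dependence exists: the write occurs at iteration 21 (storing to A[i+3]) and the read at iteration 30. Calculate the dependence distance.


Distance = read iteration - write iteration
= 30 - 21 = 9

9


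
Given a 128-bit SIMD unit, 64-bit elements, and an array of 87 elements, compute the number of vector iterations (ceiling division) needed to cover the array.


Width = 128 / 64 = 2 elements per vector op
Iterations = ceil(87 / 2) = 44

44


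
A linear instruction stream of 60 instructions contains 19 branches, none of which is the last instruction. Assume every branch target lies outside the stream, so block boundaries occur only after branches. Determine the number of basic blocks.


With no in-sequence branch targets, the leaders are the first instruction plus the instruction after each branch.
Number of basic blocks = branches + 1
= 19 + 1 = 20

20


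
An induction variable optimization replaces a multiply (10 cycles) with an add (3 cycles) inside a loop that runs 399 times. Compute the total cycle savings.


Per-iteration saving = 10 - 3 = 7
Total saved = 399 * 7 = 2793

2793


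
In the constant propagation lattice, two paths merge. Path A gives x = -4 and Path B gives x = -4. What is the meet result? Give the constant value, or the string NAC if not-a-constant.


Meet operation: if both paths give the same constant, result is that constant; if they differ, result is NAC (not-a-constant).
Path A: -4, Path B: -4 -> equal
Result: constant -> -4

-4


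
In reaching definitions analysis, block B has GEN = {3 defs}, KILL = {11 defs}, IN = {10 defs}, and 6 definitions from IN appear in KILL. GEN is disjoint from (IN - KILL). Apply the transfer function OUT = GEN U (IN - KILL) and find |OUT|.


IN - KILL: 10 - 6 = 4 surviving definitions
OUT = GEN + surviving = 3 + 4 = 7

7


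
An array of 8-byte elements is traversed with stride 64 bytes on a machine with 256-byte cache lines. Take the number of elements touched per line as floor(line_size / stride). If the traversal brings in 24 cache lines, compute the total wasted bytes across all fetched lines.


Elements per line = floor(256 / 64) = 4
Bytes used per line = 4 * 8 = 32
Wasted per line = 256 - 32 = 224
Total wasted = 224 * 24 = 5376

5376


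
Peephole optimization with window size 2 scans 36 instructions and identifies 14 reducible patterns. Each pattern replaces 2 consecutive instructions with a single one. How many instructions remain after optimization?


Each match removes 1 instructions.
Total removed = 14 * 1 = 14
Remaining = 36 - 14 = 22

22


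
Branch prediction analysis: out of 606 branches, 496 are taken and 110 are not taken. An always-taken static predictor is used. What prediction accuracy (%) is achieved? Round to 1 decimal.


Predictor: always-taken
Correct predictions = 496
Accuracy = 496 / 606 * 100 = 81.8%

81.8


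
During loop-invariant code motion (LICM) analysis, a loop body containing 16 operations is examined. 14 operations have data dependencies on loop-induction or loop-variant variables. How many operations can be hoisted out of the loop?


Invariant candidates = total - loop-dependent
= 16 - 14 = 2

2


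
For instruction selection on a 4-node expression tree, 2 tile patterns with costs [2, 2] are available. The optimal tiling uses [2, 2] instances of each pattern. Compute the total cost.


Total cost = sum(count_i * cost_i)
= 2*2 + 2*2
= 8

8


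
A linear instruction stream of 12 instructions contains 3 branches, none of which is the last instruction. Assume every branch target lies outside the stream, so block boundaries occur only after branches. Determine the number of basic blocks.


With no in-sequence branch targets, the leaders are the first instruction plus the instruction after each branch.
Number of basic blocks = branches + 1
= 3 + 1 = 4

4


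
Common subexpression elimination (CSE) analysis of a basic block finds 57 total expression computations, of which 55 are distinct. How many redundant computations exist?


CSE count = total expressions - unique expressions
= 57 - 55 = 2

2


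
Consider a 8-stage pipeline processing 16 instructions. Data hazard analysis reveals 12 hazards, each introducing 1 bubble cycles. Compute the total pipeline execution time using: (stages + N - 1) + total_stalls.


Base cycles = 8 + 16 - 1 = 23
Total stalls = 12 * 1 = 12
Total = 23 + 12 = 35

35


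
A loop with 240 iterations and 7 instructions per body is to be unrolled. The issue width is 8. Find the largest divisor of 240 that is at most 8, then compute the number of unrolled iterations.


Largest divisor of 240 <= 8 is 8
New iterations = 240 / 8 = 30

30


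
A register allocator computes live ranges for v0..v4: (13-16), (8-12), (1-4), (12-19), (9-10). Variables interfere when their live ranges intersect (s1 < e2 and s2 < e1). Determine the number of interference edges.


Check all pairs for overlapping intervals.
Two intervals (s1,e1) and (s2,e2) overlap if s1 < e2 and s2 < e1.
v0 (13-16) vs v1..v4: overlaps v3 -> 1
v1 (8-12) vs v2..v4: overlaps v4 -> 1
v2 (1-4) vs v3..v4: overlaps none -> 0
v3 (12-19) vs v4: overlaps none -> 0
Total overlapping pairs = 1 + 1 + 0 + 0 = 2

2


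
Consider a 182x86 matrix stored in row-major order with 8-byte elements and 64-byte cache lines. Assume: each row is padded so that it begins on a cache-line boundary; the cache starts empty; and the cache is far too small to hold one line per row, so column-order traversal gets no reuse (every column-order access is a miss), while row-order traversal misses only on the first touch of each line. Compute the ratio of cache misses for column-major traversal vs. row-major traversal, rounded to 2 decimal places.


Each row occupies 86 * 8 = 688 bytes and starts on a line boundary, so it spans ceil(688 / 64) = 11 cache lines.
Row-major traversal misses (one per line touched): 182 * ceil(86 * 8 / 64) = 2002
Column-major traversal misses (no reuse, every access misses): 182 * 86 = 15652
Ratio = 15652 / 2002 = 7.82

7.82


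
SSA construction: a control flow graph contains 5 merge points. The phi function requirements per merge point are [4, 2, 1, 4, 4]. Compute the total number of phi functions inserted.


Total phi functions = sum of phi functions at each join node
= 4 + 2 + 1 + 4 + 4 = 15

15


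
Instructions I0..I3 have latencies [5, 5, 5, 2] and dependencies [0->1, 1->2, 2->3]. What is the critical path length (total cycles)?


Compute longest path through dependency graph: dist(Ik) = max over predecessors of dist + latency(Ik).
dist(I0) = latency 5 = 5
dist(I1) = dist(I0) + 5 = 5 + 5 = 10
dist(I2) = dist(I1) + 5 = 10 + 5 = 15
dist(I3) = dist(I2) + 2 = 15 + 2 = 17
Critical path = max dist = 17

17


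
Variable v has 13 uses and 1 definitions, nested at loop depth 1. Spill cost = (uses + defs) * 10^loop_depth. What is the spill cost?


uses + defs = 13 + 1 = 14
10^1 = 10
Spill cost = 14 * 10 = 140

140


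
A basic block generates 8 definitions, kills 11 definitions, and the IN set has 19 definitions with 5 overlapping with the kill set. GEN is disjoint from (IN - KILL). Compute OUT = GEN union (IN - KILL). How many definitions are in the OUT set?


IN - KILL: 19 - 5 = 14 surviving definitions
OUT = GEN + surviving = 8 + 14 = 22

22


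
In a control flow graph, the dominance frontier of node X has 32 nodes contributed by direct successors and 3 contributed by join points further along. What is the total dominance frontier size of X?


DF(X) = direct successor contributions + join point contributions
= 32 + 3 = 35

35


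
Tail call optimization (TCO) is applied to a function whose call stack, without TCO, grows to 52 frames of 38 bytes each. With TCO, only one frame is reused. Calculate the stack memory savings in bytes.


Without TCO: 52 * 38 = 1976 bytes
With TCO: reuse 1 frame = 38 bytes
Savings = 1976 - 38 = 1938

1938


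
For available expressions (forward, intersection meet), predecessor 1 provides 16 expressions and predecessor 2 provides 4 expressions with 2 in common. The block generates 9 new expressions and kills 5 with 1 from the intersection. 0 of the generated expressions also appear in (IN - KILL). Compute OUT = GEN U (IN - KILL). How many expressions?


IN = intersection of predecessors = 2
IN - KILL = 2 - 1 = 1
|OUT| = |GEN| + |IN - KILL| - |GEN ∩ (IN - KILL)| = 9 + 1 - 0 = 10

10


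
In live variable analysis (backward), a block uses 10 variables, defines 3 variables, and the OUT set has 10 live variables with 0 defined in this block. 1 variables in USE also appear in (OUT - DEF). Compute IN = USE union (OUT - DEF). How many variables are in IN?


OUT - DEF: 10 - 0 = 10
|IN| = |USE| + |OUT - DEF| - |USE ∩ (OUT - DEF)| = 10 + 10 - 1 = 19

19


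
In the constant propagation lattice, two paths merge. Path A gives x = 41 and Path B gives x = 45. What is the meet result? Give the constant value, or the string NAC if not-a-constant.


Meet operation: if both paths give the same constant, result is that constant; if they differ, result is NAC (not-a-constant).
Path A: 41, Path B: 45 -> differ
Result: not-a-constant -> NAC

NAC


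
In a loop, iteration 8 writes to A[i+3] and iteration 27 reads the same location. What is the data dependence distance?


Distance = read iteration - write iteration
= 27 - 8 = 19

19


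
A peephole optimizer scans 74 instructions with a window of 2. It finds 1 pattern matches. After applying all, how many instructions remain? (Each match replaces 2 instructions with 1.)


Each match removes 1 instructions.
Total removed = 1 * 1 = 1
Remaining = 74 - 1 = 73

73


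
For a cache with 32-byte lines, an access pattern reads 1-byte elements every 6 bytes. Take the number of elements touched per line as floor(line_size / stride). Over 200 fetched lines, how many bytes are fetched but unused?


Elements per line = floor(32 / 6) = 5
Bytes used per line = 5 * 1 = 5
Wasted per line = 32 - 5 = 27
Total wasted = 27 * 200 = 5400

5400


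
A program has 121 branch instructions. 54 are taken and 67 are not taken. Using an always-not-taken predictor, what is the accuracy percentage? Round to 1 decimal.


Predictor: always-not-taken
Correct predictions = 67
Accuracy = 67 / 121 * 100 = 55.4%

55.4


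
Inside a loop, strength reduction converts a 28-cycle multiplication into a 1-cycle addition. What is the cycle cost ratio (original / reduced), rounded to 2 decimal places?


Ratio = mult_cost / add_cost = 28 / 1 = 28.0

28.0


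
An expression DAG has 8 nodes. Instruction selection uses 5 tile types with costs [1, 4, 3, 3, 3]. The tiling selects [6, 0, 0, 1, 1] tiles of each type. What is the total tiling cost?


Total cost = sum(count_i * cost_i)
= 6*1 + 0*4 + 0*3 + 1*3 + 1*3
= 12

12


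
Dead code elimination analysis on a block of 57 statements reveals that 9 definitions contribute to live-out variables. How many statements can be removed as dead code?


Dead code = total statements - live definitions
= 57 - 9 = 48

48


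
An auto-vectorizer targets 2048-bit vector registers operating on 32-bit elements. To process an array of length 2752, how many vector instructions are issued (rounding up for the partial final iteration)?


Width = 2048 / 32 = 64 elements per vector op
Iterations = ceil(2752 / 64) = 43

43


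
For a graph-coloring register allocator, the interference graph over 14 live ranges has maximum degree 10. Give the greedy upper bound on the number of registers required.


Greedy coloring never needs more than (max_degree + 1) colors: when coloring a vertex, at most max_degree neighbors are already colored.
Upper bound = 10 + 1 = 11

11


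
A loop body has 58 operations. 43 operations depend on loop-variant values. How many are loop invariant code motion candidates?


Invariant candidates = total - loop-dependent
= 58 - 43 = 15

15


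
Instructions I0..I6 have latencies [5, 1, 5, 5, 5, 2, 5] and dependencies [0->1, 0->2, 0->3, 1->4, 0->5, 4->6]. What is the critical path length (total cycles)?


Compute longest path through dependency graph: dist(Ik) = max over predecessors of dist + latency(Ik).
dist(I0) = latency 5 = 5
dist(I1) = dist(I0) + 1 = 5 + 1 = 6
dist(I2) = dist(I0) + 5 = 5 + 5 = 10
dist(I3) = dist(I0) + 5 = 5 + 5 = 10
dist(I4) = dist(I1) + 5 = 6 + 5 = 11
dist(I5) = dist(I0) + 2 = 5 + 2 = 7
dist(I6) = dist(I4) + 5 = 11 + 5 = 16
Critical path = max dist = 16

16


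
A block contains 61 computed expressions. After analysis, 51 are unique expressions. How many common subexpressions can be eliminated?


CSE count = total expressions - unique expressions
= 61 - 51 = 10

10


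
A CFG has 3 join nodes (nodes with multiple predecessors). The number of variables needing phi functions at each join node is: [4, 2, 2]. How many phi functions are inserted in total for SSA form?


Total phi functions = sum of phi functions at each join node
= 4 + 2 + 2 = 8

8


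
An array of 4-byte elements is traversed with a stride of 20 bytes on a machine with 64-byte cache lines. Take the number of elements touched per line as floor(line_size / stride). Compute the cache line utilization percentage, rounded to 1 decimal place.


Elements per cache line = floor(64 / 20) = 3
Bytes used = 3 * 4 = 12
Utilization = 12 / 64 * 100 = 18.8%

18.8


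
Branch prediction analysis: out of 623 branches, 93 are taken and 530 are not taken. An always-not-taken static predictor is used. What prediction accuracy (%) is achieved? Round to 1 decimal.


Predictor: always-not-taken
Correct predictions = 530
Accuracy = 530 / 623 * 100 = 85.1%

85.1


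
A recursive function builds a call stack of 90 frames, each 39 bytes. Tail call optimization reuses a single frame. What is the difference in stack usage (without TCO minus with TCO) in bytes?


Without TCO: 90 * 39 = 3510 bytes
With TCO: reuse 1 frame = 39 bytes
Savings = 3510 - 39 = 3471

3471


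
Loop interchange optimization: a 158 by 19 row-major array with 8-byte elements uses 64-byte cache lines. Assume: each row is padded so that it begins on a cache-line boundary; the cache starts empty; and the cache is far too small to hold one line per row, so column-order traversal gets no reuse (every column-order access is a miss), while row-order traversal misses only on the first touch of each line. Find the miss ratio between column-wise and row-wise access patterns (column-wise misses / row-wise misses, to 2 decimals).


Each row occupies 19 * 8 = 152 bytes and starts on a line boundary, so it spans ceil(152 / 64) = 3 cache lines.
Row-major traversal misses (one per line touched): 158 * ceil(19 * 8 / 64) = 474
Column-major traversal misses (no reuse, every access misses): 158 * 19 = 3002
Ratio = 3002 / 474 = 6.33

6.33


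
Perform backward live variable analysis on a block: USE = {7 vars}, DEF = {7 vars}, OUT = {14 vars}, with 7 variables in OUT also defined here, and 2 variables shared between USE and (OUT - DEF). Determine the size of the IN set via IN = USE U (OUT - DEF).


OUT - DEF: 14 - 7 = 7
|IN| = |USE| + |OUT - DEF| - |USE ∩ (OUT - DEF)| = 7 + 7 - 2 = 12

12


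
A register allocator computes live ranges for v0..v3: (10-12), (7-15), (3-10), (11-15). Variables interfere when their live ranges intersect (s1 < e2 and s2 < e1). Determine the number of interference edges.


Check all pairs for overlapping intervals.
Two intervals (s1,e1) and (s2,e2) overlap if s1 < e2 and s2 < e1.
v0 (10-12) vs v1..v3: overlaps v1, v3 -> 2
v1 (7-15) vs v2..v3: overlaps v2, v3 -> 2
v2 (3-10) vs v3: overlaps none -> 0
Total overlapping pairs = 2 + 2 + 0 = 4

4


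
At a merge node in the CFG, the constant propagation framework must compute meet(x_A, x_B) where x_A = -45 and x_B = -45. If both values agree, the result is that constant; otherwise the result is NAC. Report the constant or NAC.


Meet operation: if both paths give the same constant, result is that constant; if they differ, result is NAC (not-a-constant).
Path A: -45, Path B: -45 -> equal
Result: constant -> -45

-45


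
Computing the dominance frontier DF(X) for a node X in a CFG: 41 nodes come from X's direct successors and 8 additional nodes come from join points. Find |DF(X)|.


DF(X) = direct successor contributions + join point contributions
= 41 + 8 = 49

49


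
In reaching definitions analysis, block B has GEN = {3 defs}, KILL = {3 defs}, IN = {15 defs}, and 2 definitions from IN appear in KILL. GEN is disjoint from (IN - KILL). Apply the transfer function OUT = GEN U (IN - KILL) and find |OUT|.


IN - KILL: 15 - 2 = 13 surviving definitions
OUT = GEN + surviving = 3 + 13 = 16

16


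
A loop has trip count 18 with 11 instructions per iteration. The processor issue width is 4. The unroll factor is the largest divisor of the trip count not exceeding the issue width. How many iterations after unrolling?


Largest divisor of 18 <= 4 is 3
New iterations = 18 / 3 = 6

6


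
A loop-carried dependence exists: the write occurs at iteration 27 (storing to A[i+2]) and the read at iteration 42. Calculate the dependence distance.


Distance = read iteration - write iteration
= 42 - 27 = 15

15


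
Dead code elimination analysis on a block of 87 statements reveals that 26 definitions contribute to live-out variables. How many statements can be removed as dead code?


Dead code = total statements - live definitions
= 87 - 26 = 61

61


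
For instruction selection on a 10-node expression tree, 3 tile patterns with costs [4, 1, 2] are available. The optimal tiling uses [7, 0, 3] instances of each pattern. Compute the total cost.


Total cost = sum(count_i * cost_i)
= 7*4 + 0*1 + 3*2
= 34

34


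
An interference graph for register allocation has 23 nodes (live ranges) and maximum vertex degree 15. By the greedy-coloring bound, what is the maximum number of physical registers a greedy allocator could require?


Greedy coloring never needs more than (max_degree + 1) colors: when coloring a vertex, at most max_degree neighbors are already colored.
Upper bound = 15 + 1 = 16

16


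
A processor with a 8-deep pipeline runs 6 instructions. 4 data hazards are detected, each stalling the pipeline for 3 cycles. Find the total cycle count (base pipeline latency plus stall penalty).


Base cycles = 8 + 6 - 1 = 13
Total stalls = 4 * 3 = 12
Total = 13 + 12 = 25

25


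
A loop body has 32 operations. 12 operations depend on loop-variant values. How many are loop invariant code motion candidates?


Invariant candidates = total - loop-dependent
= 32 - 12 = 20

20


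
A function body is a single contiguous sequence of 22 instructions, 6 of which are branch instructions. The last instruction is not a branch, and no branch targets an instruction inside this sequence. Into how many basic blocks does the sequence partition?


With no in-sequence branch targets, the leaders are the first instruction plus the instruction after each branch.
Number of basic blocks = branches + 1
= 6 + 1 = 7

7


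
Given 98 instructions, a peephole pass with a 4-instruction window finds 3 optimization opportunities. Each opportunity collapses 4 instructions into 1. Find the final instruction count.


Each match removes 3 instructions.
Total removed = 3 * 3 = 9
Remaining = 98 - 9 = 89

89


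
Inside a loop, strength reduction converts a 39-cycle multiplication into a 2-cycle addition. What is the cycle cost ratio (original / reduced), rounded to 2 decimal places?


Ratio = mult_cost / add_cost = 39 / 2 = 19.5

19.5


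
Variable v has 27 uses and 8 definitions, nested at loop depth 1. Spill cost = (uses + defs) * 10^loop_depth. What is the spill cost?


uses + defs = 27 + 8 = 35
10^1 = 10
Spill cost = 35 * 10 = 350

350


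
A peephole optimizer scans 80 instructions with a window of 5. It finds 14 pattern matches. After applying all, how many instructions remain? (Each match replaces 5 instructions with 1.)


Each match removes 4 instructions.
Total removed = 14 * 4 = 56
Remaining = 80 - 56 = 24

24


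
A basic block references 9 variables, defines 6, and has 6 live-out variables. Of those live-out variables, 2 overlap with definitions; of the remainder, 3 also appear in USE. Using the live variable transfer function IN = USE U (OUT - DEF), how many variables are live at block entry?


OUT - DEF: 6 - 2 = 4
|IN| = |USE| + |OUT - DEF| - |USE ∩ (OUT - DEF)| = 9 + 4 - 3 = 10

10


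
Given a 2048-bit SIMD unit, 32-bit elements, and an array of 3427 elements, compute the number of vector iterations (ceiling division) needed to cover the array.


Width = 2048 / 32 = 64 elements per vector op
Iterations = ceil(3427 / 64) = 54

54


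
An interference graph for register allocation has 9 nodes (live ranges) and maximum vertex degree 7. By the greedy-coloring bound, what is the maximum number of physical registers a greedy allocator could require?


Greedy coloring never needs more than (max_degree + 1) colors: when coloring a vertex, at most max_degree neighbors are already colored.
Upper bound = 7 + 1 = 8

8


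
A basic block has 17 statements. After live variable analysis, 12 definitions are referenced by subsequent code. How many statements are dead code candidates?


Dead code = total statements - live definitions
= 17 - 12 = 5

5


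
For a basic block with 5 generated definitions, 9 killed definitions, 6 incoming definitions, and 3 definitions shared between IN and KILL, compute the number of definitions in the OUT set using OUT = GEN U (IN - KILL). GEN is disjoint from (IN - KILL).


IN - KILL: 6 - 3 = 3 surviving definitions
OUT = GEN + surviving = 5 + 3 = 8

8


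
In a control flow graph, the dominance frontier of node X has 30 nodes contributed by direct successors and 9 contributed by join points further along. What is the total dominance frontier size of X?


DF(X) = direct successor contributions + join point contributions
= 30 + 9 = 39

39


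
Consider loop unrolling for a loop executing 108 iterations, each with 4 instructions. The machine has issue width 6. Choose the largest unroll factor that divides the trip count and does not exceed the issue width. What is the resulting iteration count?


Largest divisor of 108 <= 6 is 6
New iterations = 108 / 6 = 18

18


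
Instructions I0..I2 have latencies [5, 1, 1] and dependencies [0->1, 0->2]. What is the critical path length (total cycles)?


Compute longest path through dependency graph: dist(Ik) = max over predecessors of dist + latency(Ik).
dist(I0) = latency 5 = 5
dist(I1) = dist(I0) + 1 = 5 + 1 = 6
dist(I2) = dist(I0) + 1 = 5 + 1 = 6
Critical path = max dist = 6

6


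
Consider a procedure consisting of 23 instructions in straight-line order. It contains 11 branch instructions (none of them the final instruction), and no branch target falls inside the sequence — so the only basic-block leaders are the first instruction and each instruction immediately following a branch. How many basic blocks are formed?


With no in-sequence branch targets, the leaders are the first instruction plus the instruction after each branch.
Number of basic blocks = branches + 1
= 11 + 1 = 12

12


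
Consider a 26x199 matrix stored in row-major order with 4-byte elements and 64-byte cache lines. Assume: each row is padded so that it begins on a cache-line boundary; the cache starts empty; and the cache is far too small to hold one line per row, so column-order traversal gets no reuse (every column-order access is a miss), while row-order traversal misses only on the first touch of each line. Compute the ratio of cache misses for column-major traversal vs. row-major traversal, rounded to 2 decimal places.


Each row occupies 199 * 4 = 796 bytes and starts on a line boundary, so it spans ceil(796 / 64) = 13 cache lines.
Row-major traversal misses (one per line touched): 26 * ceil(199 * 4 / 64) = 338
Column-major traversal misses (no reuse, every access misses): 26 * 199 = 5174
Ratio = 5174 / 338 = 15.31

15.31


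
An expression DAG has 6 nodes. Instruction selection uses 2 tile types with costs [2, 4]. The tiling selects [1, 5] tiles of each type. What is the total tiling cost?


Total cost = sum(count_i * cost_i)
= 1*2 + 5*4
= 22

22


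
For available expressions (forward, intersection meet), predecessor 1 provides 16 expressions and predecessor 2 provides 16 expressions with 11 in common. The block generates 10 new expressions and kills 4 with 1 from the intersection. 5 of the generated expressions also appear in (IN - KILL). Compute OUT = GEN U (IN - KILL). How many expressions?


IN = intersection of predecessors = 11
IN - KILL = 11 - 1 = 10
|OUT| = |GEN| + |IN - KILL| - |GEN ∩ (IN - KILL)| = 10 + 10 - 5 = 15

15


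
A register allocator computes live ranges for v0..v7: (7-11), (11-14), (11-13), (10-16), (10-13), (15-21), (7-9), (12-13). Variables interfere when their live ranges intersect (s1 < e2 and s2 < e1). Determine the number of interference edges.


Check all pairs for overlapping intervals.
Two intervals (s1,e1) and (s2,e2) overlap if s1 < e2 and s2 < e1.
v0 (7-11) vs v1..v7: overlaps v3, v4, v6 -> 3
v1 (11-14) vs v2..v7: overlaps v2, v3, v4, v7 -> 4
v2 (11-13) vs v3..v7: overlaps v3, v4, v7 -> 3
v3 (10-16) vs v4..v7: overlaps v4, v5, v7 -> 3
v4 (10-13) vs v5..v7: overlaps v7 -> 1
v5 (15-21) vs v6..v7: overlaps none -> 0
v6 (7-9) vs v7: overlaps none -> 0
Total overlapping pairs = 3 + 4 + 3 + 3 + 1 + 0 + 0 = 14

14


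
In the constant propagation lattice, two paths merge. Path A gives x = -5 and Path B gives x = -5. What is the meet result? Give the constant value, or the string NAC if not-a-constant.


Meet operation: if both paths give the same constant, result is that constant; if they differ, result is NAC (not-a-constant).
Path A: -5, Path B: -5 -> equal
Result: constant -> -5

-5


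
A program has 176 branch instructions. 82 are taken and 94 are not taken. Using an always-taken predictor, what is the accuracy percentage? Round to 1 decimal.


Predictor: always-taken
Correct predictions = 82
Accuracy = 82 / 176 * 100 = 46.6%

46.6


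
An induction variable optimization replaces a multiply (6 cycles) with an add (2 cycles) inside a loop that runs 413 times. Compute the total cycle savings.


Per-iteration saving = 6 - 2 = 4
Total saved = 413 * 4 = 1652

1652


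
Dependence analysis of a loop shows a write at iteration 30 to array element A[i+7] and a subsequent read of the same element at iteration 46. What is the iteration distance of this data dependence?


Distance = read iteration - write iteration
= 46 - 30 = 16

16


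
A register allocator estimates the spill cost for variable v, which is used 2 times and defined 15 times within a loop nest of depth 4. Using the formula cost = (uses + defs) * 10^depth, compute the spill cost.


uses + defs = 2 + 15 = 17
10^4 = 10000
Spill cost = 17 * 10000 = 170000

170000


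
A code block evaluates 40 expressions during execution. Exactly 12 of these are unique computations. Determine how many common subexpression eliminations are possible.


CSE count = total expressions - unique expressions
= 40 - 12 = 28

28


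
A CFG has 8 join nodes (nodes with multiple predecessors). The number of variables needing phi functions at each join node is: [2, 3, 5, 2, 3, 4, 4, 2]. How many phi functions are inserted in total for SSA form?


Total phi functions = sum of phi functions at each join node
= 2 + 3 + 5 + 2 + 3 + 4 + 4 + 2 = 25

25


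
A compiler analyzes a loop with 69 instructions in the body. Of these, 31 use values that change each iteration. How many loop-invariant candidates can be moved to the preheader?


Invariant candidates = total - loop-dependent
= 69 - 31 = 38

38


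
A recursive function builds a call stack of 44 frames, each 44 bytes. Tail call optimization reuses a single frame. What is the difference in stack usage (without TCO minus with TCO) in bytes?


Without TCO: 44 * 44 = 1936 bytes
With TCO: reuse 1 frame = 44 bytes
Savings = 1936 - 44 = 1892

1892


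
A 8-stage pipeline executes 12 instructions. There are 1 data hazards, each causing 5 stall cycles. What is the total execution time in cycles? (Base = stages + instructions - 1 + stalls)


Base cycles = 8 + 12 - 1 = 19
Total stalls = 1 * 5 = 5
Total = 19 + 5 = 24

24


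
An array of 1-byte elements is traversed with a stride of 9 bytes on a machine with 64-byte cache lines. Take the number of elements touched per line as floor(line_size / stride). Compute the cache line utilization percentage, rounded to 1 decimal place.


Elements per cache line = floor(64 / 9) = 7
Bytes used = 7 * 1 = 7
Utilization = 7 / 64 * 100 = 10.9%

10.9


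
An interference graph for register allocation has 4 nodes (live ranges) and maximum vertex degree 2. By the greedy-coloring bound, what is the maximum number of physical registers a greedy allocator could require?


Greedy coloring never needs more than (max_degree + 1) colors: when coloring a vertex, at most max_degree neighbors are already colored.
Upper bound = 2 + 1 = 3

3


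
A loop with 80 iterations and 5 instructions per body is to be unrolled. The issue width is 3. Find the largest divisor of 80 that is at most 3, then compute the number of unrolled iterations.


Largest divisor of 80 <= 3 is 2
New iterations = 80 / 2 = 40

40


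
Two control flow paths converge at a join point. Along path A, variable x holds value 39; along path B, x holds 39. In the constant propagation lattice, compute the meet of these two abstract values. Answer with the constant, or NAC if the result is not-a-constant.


Meet operation: if both paths give the same constant, result is that constant; if they differ, result is NAC (not-a-constant).
Path A: 39, Path B: 39 -> equal
Result: constant -> 39

39


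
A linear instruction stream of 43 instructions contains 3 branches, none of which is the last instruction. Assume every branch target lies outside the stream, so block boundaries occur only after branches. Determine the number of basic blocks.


With no in-sequence branch targets, the leaders are the first instruction plus the instruction after each branch.
Number of basic blocks = branches + 1
= 3 + 1 = 4

4


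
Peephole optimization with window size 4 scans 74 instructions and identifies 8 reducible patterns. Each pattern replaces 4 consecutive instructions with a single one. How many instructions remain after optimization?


Each match removes 3 instructions.
Total removed = 8 * 3 = 24
Remaining = 74 - 24 = 50

50


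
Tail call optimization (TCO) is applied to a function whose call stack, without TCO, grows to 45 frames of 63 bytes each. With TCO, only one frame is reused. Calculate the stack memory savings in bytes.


Without TCO: 45 * 63 = 2835 bytes
With TCO: reuse 1 frame = 63 bytes
Savings = 2835 - 63 = 2772

2772


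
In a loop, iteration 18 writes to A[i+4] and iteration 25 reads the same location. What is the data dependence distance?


Distance = read iteration - write iteration
= 25 - 18 = 7

7


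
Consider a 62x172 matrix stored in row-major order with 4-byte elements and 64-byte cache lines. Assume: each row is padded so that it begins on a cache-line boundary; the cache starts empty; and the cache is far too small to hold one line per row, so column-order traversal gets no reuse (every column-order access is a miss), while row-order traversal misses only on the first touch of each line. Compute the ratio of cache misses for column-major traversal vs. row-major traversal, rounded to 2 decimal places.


Each row occupies 172 * 4 = 688 bytes and starts on a line boundary, so it spans ceil(688 / 64) = 11 cache lines.
Row-major traversal misses (one per line touched): 62 * ceil(172 * 4 / 64) = 682
Column-major traversal misses (no reuse, every access misses): 62 * 172 = 10664
Ratio = 10664 / 682 = 15.64

15.64


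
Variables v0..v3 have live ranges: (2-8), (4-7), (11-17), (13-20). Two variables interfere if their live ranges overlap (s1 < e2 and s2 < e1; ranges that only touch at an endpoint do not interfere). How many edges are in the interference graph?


Check all pairs for overlapping intervals.
Two intervals (s1,e1) and (s2,e2) overlap if s1 < e2 and s2 < e1.
v0 (2-8) vs v1..v3: overlaps v1 -> 1
v1 (4-7) vs v2..v3: overlaps none -> 0
v2 (11-17) vs v3: overlaps v3 -> 1
Total overlapping pairs = 1 + 0 + 1 = 2

2
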